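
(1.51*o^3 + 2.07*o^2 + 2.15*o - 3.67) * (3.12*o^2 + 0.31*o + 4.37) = 4.7112*o^5 + 6.9265*o^4 + 13.9484*o^3 - 1.738*o^2 + 8.2578*o - 16.0379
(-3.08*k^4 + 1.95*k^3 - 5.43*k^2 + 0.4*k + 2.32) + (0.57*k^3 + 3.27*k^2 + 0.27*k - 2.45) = -3.08*k^4 + 2.52*k^3 - 2.16*k^2 + 0.67*k - 0.13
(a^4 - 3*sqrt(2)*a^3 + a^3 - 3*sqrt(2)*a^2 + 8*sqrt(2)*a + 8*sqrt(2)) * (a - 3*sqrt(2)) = a^5 - 6*sqrt(2)*a^4 + a^4 - 6*sqrt(2)*a^3 + 18*a^3 + 8*sqrt(2)*a^2 + 18*a^2 - 48*a + 8*sqrt(2)*a - 48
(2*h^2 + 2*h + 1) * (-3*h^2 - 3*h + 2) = -6*h^4 - 12*h^3 - 5*h^2 + h + 2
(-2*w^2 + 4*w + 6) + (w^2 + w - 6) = -w^2 + 5*w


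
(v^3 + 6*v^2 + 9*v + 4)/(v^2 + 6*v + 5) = (v^2 + 5*v + 4)/(v + 5)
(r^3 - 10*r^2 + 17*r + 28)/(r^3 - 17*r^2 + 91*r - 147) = (r^2 - 3*r - 4)/(r^2 - 10*r + 21)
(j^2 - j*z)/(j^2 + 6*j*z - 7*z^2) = j/(j + 7*z)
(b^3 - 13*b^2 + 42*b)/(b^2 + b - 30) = b*(b^2 - 13*b + 42)/(b^2 + b - 30)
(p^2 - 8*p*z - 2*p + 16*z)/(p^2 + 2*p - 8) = (p - 8*z)/(p + 4)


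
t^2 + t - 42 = (t - 6)*(t + 7)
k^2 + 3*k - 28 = (k - 4)*(k + 7)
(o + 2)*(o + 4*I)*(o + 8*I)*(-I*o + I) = -I*o^4 + 12*o^3 - I*o^3 + 12*o^2 + 34*I*o^2 - 24*o + 32*I*o - 64*I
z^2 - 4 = (z - 2)*(z + 2)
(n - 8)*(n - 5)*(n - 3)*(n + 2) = n^4 - 14*n^3 + 47*n^2 + 38*n - 240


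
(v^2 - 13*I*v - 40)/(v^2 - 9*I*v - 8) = (v - 5*I)/(v - I)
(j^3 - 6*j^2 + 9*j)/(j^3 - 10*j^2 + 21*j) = (j - 3)/(j - 7)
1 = 1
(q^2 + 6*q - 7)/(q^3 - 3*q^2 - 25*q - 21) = (-q^2 - 6*q + 7)/(-q^3 + 3*q^2 + 25*q + 21)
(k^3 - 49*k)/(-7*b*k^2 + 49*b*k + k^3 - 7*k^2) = (-k - 7)/(7*b - k)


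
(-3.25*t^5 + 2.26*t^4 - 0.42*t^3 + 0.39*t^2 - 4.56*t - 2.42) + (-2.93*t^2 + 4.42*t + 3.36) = -3.25*t^5 + 2.26*t^4 - 0.42*t^3 - 2.54*t^2 - 0.14*t + 0.94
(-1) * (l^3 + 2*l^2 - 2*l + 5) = -l^3 - 2*l^2 + 2*l - 5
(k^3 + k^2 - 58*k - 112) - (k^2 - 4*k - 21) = k^3 - 54*k - 91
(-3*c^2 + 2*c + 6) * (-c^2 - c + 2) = 3*c^4 + c^3 - 14*c^2 - 2*c + 12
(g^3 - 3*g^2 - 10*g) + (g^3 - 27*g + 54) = 2*g^3 - 3*g^2 - 37*g + 54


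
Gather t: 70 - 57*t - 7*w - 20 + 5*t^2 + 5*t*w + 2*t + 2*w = 5*t^2 + t*(5*w - 55) - 5*w + 50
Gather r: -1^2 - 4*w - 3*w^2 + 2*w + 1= -3*w^2 - 2*w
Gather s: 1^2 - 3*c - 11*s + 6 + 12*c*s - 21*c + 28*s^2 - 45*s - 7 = -24*c + 28*s^2 + s*(12*c - 56)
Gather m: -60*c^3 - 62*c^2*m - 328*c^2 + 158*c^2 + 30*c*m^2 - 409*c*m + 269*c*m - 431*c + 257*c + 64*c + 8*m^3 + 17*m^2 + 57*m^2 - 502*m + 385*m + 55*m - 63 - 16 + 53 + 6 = -60*c^3 - 170*c^2 - 110*c + 8*m^3 + m^2*(30*c + 74) + m*(-62*c^2 - 140*c - 62) - 20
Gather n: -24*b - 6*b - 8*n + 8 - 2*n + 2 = -30*b - 10*n + 10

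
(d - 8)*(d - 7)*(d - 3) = d^3 - 18*d^2 + 101*d - 168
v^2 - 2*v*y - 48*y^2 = (v - 8*y)*(v + 6*y)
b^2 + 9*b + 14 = (b + 2)*(b + 7)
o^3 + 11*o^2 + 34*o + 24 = (o + 1)*(o + 4)*(o + 6)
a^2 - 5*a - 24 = (a - 8)*(a + 3)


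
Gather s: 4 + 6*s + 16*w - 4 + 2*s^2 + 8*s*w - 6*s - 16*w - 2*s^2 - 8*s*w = 0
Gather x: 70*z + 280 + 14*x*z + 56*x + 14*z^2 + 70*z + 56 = x*(14*z + 56) + 14*z^2 + 140*z + 336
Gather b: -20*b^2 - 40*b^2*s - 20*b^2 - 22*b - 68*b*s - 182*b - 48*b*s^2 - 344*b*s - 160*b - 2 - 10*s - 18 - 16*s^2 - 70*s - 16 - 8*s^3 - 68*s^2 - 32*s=b^2*(-40*s - 40) + b*(-48*s^2 - 412*s - 364) - 8*s^3 - 84*s^2 - 112*s - 36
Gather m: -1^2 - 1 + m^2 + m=m^2 + m - 2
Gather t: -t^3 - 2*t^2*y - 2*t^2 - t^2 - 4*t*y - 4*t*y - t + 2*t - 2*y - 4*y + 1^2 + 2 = -t^3 + t^2*(-2*y - 3) + t*(1 - 8*y) - 6*y + 3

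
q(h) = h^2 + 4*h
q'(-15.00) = -26.00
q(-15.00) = 165.00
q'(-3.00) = -2.00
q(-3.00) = -3.00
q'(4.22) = 12.44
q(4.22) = 34.69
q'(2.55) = 9.10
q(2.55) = 16.70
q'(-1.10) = 1.80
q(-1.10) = -3.19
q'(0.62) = 5.24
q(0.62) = 2.86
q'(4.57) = 13.14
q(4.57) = 39.16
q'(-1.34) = 1.32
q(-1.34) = -3.56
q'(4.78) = 13.56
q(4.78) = 41.97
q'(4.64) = 13.28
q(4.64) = 40.09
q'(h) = 2*h + 4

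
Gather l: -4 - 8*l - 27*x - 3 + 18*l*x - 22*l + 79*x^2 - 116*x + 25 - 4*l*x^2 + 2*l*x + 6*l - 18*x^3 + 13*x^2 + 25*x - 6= l*(-4*x^2 + 20*x - 24) - 18*x^3 + 92*x^2 - 118*x + 12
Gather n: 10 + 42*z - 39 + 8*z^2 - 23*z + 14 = 8*z^2 + 19*z - 15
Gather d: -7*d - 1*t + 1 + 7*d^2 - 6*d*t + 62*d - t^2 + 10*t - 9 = 7*d^2 + d*(55 - 6*t) - t^2 + 9*t - 8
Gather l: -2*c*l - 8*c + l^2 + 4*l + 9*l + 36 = -8*c + l^2 + l*(13 - 2*c) + 36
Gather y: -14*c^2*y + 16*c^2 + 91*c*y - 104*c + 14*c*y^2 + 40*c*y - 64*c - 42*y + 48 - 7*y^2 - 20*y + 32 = 16*c^2 - 168*c + y^2*(14*c - 7) + y*(-14*c^2 + 131*c - 62) + 80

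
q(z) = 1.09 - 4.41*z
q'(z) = -4.41000000000000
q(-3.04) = 14.50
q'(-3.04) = -4.41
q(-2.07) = 10.22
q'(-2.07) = -4.41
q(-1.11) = 5.99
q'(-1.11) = -4.41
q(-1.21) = 6.43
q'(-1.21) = -4.41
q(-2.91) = 13.92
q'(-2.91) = -4.41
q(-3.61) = 17.01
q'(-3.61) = -4.41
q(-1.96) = 9.73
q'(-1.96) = -4.41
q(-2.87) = 13.75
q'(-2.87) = -4.41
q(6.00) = -25.37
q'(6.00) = -4.41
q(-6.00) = 27.55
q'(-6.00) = -4.41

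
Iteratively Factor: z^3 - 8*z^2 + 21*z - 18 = (z - 3)*(z^2 - 5*z + 6) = (z - 3)*(z - 2)*(z - 3)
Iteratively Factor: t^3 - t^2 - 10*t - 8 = (t - 4)*(t^2 + 3*t + 2) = (t - 4)*(t + 2)*(t + 1)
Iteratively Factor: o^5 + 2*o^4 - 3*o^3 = (o)*(o^4 + 2*o^3 - 3*o^2) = o^2*(o^3 + 2*o^2 - 3*o) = o^2*(o + 3)*(o^2 - o) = o^3*(o + 3)*(o - 1)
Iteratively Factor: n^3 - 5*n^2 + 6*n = (n)*(n^2 - 5*n + 6) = n*(n - 3)*(n - 2)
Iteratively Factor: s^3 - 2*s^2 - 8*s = (s + 2)*(s^2 - 4*s) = (s - 4)*(s + 2)*(s)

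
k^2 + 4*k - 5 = (k - 1)*(k + 5)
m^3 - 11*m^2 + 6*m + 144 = (m - 8)*(m - 6)*(m + 3)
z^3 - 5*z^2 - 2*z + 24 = (z - 4)*(z - 3)*(z + 2)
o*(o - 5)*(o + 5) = o^3 - 25*o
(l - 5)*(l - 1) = l^2 - 6*l + 5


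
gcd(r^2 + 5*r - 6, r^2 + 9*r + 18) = r + 6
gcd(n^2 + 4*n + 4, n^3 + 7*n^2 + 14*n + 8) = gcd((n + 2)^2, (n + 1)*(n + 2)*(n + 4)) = n + 2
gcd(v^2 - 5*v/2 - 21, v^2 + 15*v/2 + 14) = v + 7/2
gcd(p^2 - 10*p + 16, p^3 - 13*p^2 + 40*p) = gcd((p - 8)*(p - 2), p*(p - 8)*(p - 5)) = p - 8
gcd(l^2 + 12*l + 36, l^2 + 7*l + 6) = l + 6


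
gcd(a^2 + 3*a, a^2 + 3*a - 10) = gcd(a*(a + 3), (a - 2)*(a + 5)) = 1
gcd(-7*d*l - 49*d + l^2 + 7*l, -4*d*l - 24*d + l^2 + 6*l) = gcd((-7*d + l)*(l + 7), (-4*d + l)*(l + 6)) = 1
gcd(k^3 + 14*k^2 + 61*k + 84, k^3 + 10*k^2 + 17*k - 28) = k^2 + 11*k + 28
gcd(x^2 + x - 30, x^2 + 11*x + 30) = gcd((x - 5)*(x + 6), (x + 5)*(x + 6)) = x + 6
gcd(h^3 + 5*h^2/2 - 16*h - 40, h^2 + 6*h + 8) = h + 4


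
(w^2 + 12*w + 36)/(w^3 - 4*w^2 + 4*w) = (w^2 + 12*w + 36)/(w*(w^2 - 4*w + 4))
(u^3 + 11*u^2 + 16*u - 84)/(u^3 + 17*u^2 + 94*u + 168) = (u - 2)/(u + 4)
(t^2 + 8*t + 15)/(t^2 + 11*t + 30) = (t + 3)/(t + 6)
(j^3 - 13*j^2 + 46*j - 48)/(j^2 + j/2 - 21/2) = 2*(j^2 - 10*j + 16)/(2*j + 7)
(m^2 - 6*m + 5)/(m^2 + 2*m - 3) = (m - 5)/(m + 3)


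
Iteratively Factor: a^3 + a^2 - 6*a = (a - 2)*(a^2 + 3*a) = a*(a - 2)*(a + 3)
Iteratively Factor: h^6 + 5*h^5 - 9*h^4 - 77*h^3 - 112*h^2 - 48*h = (h + 1)*(h^5 + 4*h^4 - 13*h^3 - 64*h^2 - 48*h) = (h + 1)*(h + 3)*(h^4 + h^3 - 16*h^2 - 16*h) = h*(h + 1)*(h + 3)*(h^3 + h^2 - 16*h - 16) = h*(h + 1)^2*(h + 3)*(h^2 - 16) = h*(h - 4)*(h + 1)^2*(h + 3)*(h + 4)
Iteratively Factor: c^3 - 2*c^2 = (c - 2)*(c^2) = c*(c - 2)*(c)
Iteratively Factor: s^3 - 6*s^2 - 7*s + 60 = (s + 3)*(s^2 - 9*s + 20) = (s - 5)*(s + 3)*(s - 4)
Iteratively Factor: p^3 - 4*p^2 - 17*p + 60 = (p - 3)*(p^2 - p - 20) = (p - 5)*(p - 3)*(p + 4)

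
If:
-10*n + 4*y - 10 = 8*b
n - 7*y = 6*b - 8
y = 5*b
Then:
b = 35/199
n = -157/199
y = 175/199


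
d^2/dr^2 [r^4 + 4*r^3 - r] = 12*r*(r + 2)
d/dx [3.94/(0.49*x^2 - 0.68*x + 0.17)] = (2.6792 - 3.8612*x)/(0.49*x^2 - 0.68*x + 0.17)^2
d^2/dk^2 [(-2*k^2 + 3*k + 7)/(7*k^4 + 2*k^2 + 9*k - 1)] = 2*(-294*k^8 + 882*k^7 + 3458*k^6 + 882*k^5 + 147*k^4 + 1140*k^3 + 366*k^2 + 396*k + 606)/(343*k^12 + 294*k^10 + 1323*k^9 - 63*k^8 + 756*k^7 + 1625*k^6 - 270*k^5 + 495*k^4 + 621*k^3 - 237*k^2 + 27*k - 1)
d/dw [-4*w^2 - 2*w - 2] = -8*w - 2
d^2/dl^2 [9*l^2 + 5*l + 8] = 18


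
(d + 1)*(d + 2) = d^2 + 3*d + 2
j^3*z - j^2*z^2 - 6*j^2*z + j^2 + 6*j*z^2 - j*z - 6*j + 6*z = (j - 6)*(j - z)*(j*z + 1)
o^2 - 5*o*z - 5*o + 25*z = (o - 5)*(o - 5*z)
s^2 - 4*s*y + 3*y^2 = (s - 3*y)*(s - y)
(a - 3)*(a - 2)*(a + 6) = a^3 + a^2 - 24*a + 36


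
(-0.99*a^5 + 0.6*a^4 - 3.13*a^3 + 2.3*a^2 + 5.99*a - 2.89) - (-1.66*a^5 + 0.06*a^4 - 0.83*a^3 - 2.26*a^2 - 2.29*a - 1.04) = 0.67*a^5 + 0.54*a^4 - 2.3*a^3 + 4.56*a^2 + 8.28*a - 1.85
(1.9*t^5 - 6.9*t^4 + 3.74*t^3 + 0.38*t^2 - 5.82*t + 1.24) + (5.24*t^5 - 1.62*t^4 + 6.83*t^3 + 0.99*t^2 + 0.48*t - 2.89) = 7.14*t^5 - 8.52*t^4 + 10.57*t^3 + 1.37*t^2 - 5.34*t - 1.65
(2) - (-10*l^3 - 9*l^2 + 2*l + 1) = 10*l^3 + 9*l^2 - 2*l + 1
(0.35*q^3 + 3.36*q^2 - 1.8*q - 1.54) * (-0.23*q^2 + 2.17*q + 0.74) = -0.0805*q^5 - 0.0133000000000001*q^4 + 7.9642*q^3 - 1.0654*q^2 - 4.6738*q - 1.1396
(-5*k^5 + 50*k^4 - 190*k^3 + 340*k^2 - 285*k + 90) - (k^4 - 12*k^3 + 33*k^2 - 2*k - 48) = -5*k^5 + 49*k^4 - 178*k^3 + 307*k^2 - 283*k + 138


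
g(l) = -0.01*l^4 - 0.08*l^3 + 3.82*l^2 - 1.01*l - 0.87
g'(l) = -0.04*l^3 - 0.24*l^2 + 7.64*l - 1.01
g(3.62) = 40.02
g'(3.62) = 21.60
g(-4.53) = 85.32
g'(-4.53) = -36.83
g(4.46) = 59.56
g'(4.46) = 24.74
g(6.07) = 102.28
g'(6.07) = 27.58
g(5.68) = 91.57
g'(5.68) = 27.31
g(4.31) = 55.88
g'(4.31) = 24.26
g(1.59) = 6.80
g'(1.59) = 10.37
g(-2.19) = 20.27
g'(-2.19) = -18.47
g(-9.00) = 310.35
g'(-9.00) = -60.05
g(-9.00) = 310.35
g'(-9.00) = -60.05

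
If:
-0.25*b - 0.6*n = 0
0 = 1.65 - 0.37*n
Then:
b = -10.70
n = 4.46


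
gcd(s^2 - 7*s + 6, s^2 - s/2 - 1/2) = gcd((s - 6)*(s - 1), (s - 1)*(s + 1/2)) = s - 1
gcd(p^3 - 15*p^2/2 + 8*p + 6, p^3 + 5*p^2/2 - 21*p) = 1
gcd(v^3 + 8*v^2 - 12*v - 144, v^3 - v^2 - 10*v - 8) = v - 4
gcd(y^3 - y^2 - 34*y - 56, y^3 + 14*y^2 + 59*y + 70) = y + 2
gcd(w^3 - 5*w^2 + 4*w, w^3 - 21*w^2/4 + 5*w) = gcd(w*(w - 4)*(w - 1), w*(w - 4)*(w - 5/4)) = w^2 - 4*w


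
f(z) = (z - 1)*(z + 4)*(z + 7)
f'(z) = (z - 1)*(z + 4) + (z - 1)*(z + 7) + (z + 4)*(z + 7) = 3*z^2 + 20*z + 17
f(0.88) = -4.61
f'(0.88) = 36.92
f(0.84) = -6.07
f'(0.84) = 35.92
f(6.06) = 664.80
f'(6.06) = 248.37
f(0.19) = -24.40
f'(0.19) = 20.91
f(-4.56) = 7.60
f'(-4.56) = -11.82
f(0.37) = -20.29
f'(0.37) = 24.81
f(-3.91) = -1.37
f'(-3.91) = -15.34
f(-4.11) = 1.62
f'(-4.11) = -14.52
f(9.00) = 1664.00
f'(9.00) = 440.00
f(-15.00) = -1408.00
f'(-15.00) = 392.00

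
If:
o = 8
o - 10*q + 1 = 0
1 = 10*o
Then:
No Solution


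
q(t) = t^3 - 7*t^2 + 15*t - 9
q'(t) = 3*t^2 - 14*t + 15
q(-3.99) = -243.81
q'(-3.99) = 118.62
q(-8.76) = -1349.78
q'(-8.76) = 367.85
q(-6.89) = -771.74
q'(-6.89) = 253.88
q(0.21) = -6.15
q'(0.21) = 12.19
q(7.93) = 168.43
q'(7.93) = 92.63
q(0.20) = -6.27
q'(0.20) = 12.32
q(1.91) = 1.08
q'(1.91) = -0.80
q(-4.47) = -305.23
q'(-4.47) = 137.52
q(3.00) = 0.00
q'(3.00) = 0.00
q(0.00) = -9.00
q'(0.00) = 15.00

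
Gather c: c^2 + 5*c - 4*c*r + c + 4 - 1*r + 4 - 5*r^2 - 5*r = c^2 + c*(6 - 4*r) - 5*r^2 - 6*r + 8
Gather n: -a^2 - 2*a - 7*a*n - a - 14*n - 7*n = -a^2 - 3*a + n*(-7*a - 21)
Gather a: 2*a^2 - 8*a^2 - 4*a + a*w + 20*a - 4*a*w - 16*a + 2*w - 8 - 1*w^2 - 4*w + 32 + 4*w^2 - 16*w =-6*a^2 - 3*a*w + 3*w^2 - 18*w + 24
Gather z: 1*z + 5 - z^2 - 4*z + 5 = -z^2 - 3*z + 10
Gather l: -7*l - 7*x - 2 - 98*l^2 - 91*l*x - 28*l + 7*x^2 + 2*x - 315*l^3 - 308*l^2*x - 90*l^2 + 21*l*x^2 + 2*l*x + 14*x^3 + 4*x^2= -315*l^3 + l^2*(-308*x - 188) + l*(21*x^2 - 89*x - 35) + 14*x^3 + 11*x^2 - 5*x - 2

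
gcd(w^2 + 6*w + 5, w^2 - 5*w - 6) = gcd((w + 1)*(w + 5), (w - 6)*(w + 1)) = w + 1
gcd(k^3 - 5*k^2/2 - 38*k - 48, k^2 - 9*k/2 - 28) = k - 8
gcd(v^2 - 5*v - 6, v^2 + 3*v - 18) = 1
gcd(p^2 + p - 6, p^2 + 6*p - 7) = 1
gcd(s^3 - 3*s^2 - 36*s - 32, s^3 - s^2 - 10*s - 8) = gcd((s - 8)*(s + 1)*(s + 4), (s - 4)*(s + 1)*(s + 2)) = s + 1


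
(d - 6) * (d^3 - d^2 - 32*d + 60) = d^4 - 7*d^3 - 26*d^2 + 252*d - 360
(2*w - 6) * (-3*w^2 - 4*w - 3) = -6*w^3 + 10*w^2 + 18*w + 18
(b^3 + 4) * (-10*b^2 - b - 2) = -10*b^5 - b^4 - 2*b^3 - 40*b^2 - 4*b - 8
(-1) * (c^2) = -c^2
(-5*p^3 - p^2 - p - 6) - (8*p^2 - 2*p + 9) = -5*p^3 - 9*p^2 + p - 15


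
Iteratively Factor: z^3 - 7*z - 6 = (z - 3)*(z^2 + 3*z + 2) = (z - 3)*(z + 1)*(z + 2)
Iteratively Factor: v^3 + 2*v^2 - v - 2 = (v + 2)*(v^2 - 1) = (v + 1)*(v + 2)*(v - 1)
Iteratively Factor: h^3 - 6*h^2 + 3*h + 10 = (h + 1)*(h^2 - 7*h + 10) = (h - 2)*(h + 1)*(h - 5)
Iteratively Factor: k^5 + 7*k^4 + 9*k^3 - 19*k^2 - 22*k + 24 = (k + 2)*(k^4 + 5*k^3 - k^2 - 17*k + 12) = (k - 1)*(k + 2)*(k^3 + 6*k^2 + 5*k - 12) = (k - 1)^2*(k + 2)*(k^2 + 7*k + 12) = (k - 1)^2*(k + 2)*(k + 4)*(k + 3)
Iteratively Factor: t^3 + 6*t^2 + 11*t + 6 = (t + 2)*(t^2 + 4*t + 3) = (t + 1)*(t + 2)*(t + 3)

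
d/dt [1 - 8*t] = -8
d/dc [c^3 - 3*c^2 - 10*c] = 3*c^2 - 6*c - 10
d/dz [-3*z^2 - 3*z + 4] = -6*z - 3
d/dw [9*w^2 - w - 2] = 18*w - 1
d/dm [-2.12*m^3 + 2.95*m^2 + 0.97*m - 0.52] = -6.36*m^2 + 5.9*m + 0.97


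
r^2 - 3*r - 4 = (r - 4)*(r + 1)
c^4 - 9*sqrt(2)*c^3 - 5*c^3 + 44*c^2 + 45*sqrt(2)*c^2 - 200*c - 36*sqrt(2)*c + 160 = (c - 4)*(c - 1)*(c - 5*sqrt(2))*(c - 4*sqrt(2))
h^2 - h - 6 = (h - 3)*(h + 2)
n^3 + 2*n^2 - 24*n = n*(n - 4)*(n + 6)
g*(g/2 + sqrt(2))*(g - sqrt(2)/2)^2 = g^4/2 + sqrt(2)*g^3/2 - 7*g^2/4 + sqrt(2)*g/2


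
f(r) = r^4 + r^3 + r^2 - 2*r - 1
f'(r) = 4*r^3 + 3*r^2 + 2*r - 2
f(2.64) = 67.66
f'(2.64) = 97.79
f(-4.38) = 310.96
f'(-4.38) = -289.32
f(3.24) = 147.23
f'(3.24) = 172.02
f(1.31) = 3.29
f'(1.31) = 14.76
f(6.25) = 1795.58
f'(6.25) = 1104.25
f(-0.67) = 0.69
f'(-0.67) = -3.20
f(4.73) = 618.28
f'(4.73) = 497.87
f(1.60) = 9.01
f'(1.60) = 25.26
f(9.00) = 7352.00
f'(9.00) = 3175.00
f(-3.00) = 68.00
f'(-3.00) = -89.00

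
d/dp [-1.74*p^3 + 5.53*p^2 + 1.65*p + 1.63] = -5.22*p^2 + 11.06*p + 1.65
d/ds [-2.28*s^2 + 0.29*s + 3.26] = 0.29 - 4.56*s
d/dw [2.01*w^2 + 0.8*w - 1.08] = 4.02*w + 0.8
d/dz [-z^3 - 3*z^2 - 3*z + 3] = -3*z^2 - 6*z - 3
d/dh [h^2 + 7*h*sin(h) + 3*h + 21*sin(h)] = 7*h*cos(h) + 2*h + 7*sin(h) + 21*cos(h) + 3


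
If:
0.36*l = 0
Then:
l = 0.00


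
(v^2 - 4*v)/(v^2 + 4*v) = (v - 4)/(v + 4)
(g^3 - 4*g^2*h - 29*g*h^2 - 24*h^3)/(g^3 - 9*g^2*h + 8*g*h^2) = (g^2 + 4*g*h + 3*h^2)/(g*(g - h))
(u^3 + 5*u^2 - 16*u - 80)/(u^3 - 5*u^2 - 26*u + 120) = (u + 4)/(u - 6)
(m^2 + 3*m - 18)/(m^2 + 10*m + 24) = (m - 3)/(m + 4)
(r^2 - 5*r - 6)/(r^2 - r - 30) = (r + 1)/(r + 5)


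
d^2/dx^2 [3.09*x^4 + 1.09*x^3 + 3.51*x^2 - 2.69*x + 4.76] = 37.08*x^2 + 6.54*x + 7.02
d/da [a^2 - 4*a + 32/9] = 2*a - 4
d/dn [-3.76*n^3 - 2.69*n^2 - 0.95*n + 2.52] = -11.28*n^2 - 5.38*n - 0.95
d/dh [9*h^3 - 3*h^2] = 3*h*(9*h - 2)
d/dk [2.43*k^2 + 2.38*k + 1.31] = 4.86*k + 2.38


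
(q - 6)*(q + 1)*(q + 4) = q^3 - q^2 - 26*q - 24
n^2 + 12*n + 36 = (n + 6)^2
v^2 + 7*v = v*(v + 7)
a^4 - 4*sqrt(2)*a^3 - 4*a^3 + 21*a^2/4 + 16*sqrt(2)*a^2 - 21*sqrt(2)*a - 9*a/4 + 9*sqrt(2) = (a - 3/2)^2*(a - 1)*(a - 4*sqrt(2))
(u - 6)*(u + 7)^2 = u^3 + 8*u^2 - 35*u - 294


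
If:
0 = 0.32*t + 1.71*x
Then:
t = -5.34375*x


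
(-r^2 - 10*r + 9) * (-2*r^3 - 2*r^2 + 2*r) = 2*r^5 + 22*r^4 - 38*r^2 + 18*r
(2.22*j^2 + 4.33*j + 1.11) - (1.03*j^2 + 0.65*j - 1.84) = 1.19*j^2 + 3.68*j + 2.95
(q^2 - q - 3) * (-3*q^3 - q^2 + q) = -3*q^5 + 2*q^4 + 11*q^3 + 2*q^2 - 3*q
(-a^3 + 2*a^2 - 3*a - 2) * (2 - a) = a^4 - 4*a^3 + 7*a^2 - 4*a - 4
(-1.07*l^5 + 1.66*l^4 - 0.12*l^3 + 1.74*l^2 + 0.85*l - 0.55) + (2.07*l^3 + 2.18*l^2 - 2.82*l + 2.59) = -1.07*l^5 + 1.66*l^4 + 1.95*l^3 + 3.92*l^2 - 1.97*l + 2.04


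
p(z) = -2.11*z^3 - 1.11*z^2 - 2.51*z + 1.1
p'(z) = -6.33*z^2 - 2.22*z - 2.51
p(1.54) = -13.10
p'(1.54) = -20.94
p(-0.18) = 1.53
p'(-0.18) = -2.32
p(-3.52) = 88.21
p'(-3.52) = -73.13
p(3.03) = -75.39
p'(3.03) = -67.35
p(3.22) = -88.94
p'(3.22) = -75.29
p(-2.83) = 47.14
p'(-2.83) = -46.92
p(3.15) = -83.77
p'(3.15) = -72.31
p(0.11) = 0.81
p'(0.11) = -2.83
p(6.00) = -509.68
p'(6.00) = -243.71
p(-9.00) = 1471.97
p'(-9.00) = -495.26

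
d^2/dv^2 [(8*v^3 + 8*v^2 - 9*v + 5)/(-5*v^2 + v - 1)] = 14*(31*v^3 - 33*v^2 - 12*v + 3)/(125*v^6 - 75*v^5 + 90*v^4 - 31*v^3 + 18*v^2 - 3*v + 1)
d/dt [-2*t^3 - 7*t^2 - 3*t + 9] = -6*t^2 - 14*t - 3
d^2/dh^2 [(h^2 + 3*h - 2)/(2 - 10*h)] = 34/(125*h^3 - 75*h^2 + 15*h - 1)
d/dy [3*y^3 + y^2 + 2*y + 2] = 9*y^2 + 2*y + 2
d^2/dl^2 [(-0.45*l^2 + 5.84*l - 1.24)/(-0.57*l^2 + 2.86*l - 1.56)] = (2.22044604925031e-16*l^4 - 2.32765199999999*l^3 + 0.0164159999999924*l^2 + 19.02888*l - 31.841056)/(0.185193*l^6 - 2.787642*l^5 + 15.507648*l^4 - 38.652328*l^3 + 42.441984*l^2 - 20.880288*l + 3.796416)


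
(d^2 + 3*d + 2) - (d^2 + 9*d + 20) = -6*d - 18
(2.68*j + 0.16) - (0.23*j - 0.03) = 2.45*j + 0.19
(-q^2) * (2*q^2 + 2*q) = -2*q^4 - 2*q^3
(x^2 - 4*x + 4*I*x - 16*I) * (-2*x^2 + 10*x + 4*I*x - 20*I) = -2*x^4 + 18*x^3 - 4*I*x^3 - 56*x^2 + 36*I*x^2 + 144*x - 80*I*x - 320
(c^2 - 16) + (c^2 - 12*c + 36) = 2*c^2 - 12*c + 20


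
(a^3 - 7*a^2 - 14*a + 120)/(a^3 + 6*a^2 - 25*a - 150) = (a^2 - 2*a - 24)/(a^2 + 11*a + 30)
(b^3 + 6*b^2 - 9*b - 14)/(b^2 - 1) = (b^2 + 5*b - 14)/(b - 1)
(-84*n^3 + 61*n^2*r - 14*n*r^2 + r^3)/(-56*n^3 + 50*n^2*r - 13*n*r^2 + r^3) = (-3*n + r)/(-2*n + r)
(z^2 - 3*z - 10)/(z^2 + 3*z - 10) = (z^2 - 3*z - 10)/(z^2 + 3*z - 10)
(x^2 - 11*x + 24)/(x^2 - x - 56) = (x - 3)/(x + 7)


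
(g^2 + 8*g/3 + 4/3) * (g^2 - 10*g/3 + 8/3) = g^4 - 2*g^3/3 - 44*g^2/9 + 8*g/3 + 32/9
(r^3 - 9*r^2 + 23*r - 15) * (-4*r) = -4*r^4 + 36*r^3 - 92*r^2 + 60*r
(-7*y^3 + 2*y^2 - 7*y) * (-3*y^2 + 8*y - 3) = 21*y^5 - 62*y^4 + 58*y^3 - 62*y^2 + 21*y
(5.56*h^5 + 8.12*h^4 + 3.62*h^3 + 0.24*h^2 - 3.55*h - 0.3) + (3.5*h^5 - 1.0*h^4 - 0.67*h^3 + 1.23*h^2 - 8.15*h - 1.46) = 9.06*h^5 + 7.12*h^4 + 2.95*h^3 + 1.47*h^2 - 11.7*h - 1.76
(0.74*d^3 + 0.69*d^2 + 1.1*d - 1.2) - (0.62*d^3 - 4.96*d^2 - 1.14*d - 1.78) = 0.12*d^3 + 5.65*d^2 + 2.24*d + 0.58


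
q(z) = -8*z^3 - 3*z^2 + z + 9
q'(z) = -24*z^2 - 6*z + 1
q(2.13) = -79.79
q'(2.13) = -120.67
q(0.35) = 8.64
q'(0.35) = -4.04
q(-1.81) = 44.80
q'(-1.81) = -66.77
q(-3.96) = 454.79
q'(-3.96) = -351.60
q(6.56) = -2371.94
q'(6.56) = -1071.17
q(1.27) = -10.96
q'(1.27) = -45.33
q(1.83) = -48.24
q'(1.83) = -90.35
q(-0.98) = 12.67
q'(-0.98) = -16.17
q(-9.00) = 5589.00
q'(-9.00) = -1889.00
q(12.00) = -14235.00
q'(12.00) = -3527.00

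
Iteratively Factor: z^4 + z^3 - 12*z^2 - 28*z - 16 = (z + 1)*(z^3 - 12*z - 16) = (z - 4)*(z + 1)*(z^2 + 4*z + 4) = (z - 4)*(z + 1)*(z + 2)*(z + 2)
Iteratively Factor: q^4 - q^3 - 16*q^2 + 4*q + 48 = (q + 2)*(q^3 - 3*q^2 - 10*q + 24) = (q + 2)*(q + 3)*(q^2 - 6*q + 8) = (q - 2)*(q + 2)*(q + 3)*(q - 4)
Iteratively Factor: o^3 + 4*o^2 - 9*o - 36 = (o + 3)*(o^2 + o - 12) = (o + 3)*(o + 4)*(o - 3)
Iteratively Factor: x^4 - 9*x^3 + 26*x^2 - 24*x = (x - 2)*(x^3 - 7*x^2 + 12*x) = (x - 4)*(x - 2)*(x^2 - 3*x) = (x - 4)*(x - 3)*(x - 2)*(x)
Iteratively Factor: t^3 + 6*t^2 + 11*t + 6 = (t + 2)*(t^2 + 4*t + 3) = (t + 1)*(t + 2)*(t + 3)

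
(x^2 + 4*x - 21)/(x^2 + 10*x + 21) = (x - 3)/(x + 3)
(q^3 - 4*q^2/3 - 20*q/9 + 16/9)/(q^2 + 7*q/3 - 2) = (3*q^2 - 2*q - 8)/(3*(q + 3))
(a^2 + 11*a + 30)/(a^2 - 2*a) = (a^2 + 11*a + 30)/(a*(a - 2))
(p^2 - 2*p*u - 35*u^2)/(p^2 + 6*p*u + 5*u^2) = (p - 7*u)/(p + u)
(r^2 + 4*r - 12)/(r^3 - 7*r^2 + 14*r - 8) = (r + 6)/(r^2 - 5*r + 4)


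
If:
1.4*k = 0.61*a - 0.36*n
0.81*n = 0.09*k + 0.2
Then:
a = 21.2459016393443*n - 5.10018214936248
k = 9.0*n - 2.22222222222222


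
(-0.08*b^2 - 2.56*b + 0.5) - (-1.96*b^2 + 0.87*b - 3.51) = 1.88*b^2 - 3.43*b + 4.01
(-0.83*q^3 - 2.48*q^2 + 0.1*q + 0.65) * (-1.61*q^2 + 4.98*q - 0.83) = 1.3363*q^5 - 0.1406*q^4 - 11.8225*q^3 + 1.5099*q^2 + 3.154*q - 0.5395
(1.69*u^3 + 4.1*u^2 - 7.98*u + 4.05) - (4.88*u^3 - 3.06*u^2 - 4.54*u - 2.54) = -3.19*u^3 + 7.16*u^2 - 3.44*u + 6.59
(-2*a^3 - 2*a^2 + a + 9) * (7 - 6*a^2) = 12*a^5 + 12*a^4 - 20*a^3 - 68*a^2 + 7*a + 63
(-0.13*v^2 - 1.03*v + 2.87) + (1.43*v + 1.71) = -0.13*v^2 + 0.4*v + 4.58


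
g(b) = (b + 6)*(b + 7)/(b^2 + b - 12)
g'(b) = (-2*b - 1)*(b + 6)*(b + 7)/(b^2 + b - 12)^2 + (b + 6)/(b^2 + b - 12) + (b + 7)/(b^2 + b - 12) = 6*(-2*b^2 - 18*b - 33)/(b^4 + 2*b^3 - 23*b^2 - 24*b + 144)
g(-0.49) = -2.93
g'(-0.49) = -0.99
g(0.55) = -4.44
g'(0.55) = -2.10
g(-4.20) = 3.50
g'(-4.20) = 21.18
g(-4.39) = 1.46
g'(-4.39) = 5.40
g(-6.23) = -0.01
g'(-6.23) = 0.02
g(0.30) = -3.96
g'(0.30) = -1.72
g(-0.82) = -2.64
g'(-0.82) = -0.80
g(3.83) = 16.38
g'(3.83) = -18.65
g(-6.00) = 0.00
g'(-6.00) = 0.06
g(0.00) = -3.50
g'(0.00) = -1.38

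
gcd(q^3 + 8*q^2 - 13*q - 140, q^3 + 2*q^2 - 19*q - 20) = q^2 + q - 20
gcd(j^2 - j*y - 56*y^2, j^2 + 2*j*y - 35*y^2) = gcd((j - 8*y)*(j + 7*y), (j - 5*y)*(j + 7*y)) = j + 7*y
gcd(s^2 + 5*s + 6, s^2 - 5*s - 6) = 1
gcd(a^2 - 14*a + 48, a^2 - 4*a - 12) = a - 6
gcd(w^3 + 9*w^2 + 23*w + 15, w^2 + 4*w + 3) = w^2 + 4*w + 3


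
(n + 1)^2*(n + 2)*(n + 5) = n^4 + 9*n^3 + 25*n^2 + 27*n + 10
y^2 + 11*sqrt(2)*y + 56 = (y + 4*sqrt(2))*(y + 7*sqrt(2))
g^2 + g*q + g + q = (g + 1)*(g + q)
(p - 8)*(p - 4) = p^2 - 12*p + 32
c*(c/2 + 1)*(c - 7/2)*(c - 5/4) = c^4/2 - 11*c^3/8 - 41*c^2/16 + 35*c/8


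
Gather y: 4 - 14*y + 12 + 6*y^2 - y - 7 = 6*y^2 - 15*y + 9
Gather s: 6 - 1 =5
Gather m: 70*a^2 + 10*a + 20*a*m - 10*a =70*a^2 + 20*a*m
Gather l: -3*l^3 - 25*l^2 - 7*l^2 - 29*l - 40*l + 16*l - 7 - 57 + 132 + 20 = -3*l^3 - 32*l^2 - 53*l + 88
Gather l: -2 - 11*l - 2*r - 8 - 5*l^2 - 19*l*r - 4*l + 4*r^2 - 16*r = -5*l^2 + l*(-19*r - 15) + 4*r^2 - 18*r - 10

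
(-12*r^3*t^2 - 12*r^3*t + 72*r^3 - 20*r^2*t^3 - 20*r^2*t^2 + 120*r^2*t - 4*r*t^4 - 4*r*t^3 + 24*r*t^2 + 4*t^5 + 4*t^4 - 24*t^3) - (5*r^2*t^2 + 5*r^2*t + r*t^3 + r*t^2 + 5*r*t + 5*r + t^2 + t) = -12*r^3*t^2 - 12*r^3*t + 72*r^3 - 20*r^2*t^3 - 25*r^2*t^2 + 115*r^2*t - 4*r*t^4 - 5*r*t^3 + 23*r*t^2 - 5*r*t - 5*r + 4*t^5 + 4*t^4 - 24*t^3 - t^2 - t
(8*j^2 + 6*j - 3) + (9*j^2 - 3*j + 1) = 17*j^2 + 3*j - 2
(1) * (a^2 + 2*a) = a^2 + 2*a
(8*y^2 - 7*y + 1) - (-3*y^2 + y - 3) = 11*y^2 - 8*y + 4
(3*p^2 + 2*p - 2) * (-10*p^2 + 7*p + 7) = -30*p^4 + p^3 + 55*p^2 - 14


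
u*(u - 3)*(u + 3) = u^3 - 9*u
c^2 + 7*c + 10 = (c + 2)*(c + 5)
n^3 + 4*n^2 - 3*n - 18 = (n - 2)*(n + 3)^2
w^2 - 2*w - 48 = (w - 8)*(w + 6)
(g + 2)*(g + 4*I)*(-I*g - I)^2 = -g^4 - 4*g^3 - 4*I*g^3 - 5*g^2 - 16*I*g^2 - 2*g - 20*I*g - 8*I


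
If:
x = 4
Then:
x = 4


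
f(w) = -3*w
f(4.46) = -13.38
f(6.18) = -18.54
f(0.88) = -2.64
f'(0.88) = -3.00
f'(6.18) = -3.00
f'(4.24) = -3.00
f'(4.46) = -3.00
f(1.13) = -3.39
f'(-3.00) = -3.00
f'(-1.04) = -3.00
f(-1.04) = 3.12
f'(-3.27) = -3.00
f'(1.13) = -3.00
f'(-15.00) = -3.00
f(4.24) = -12.72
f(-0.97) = 2.91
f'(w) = -3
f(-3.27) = 9.81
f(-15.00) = 45.00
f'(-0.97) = -3.00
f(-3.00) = 9.00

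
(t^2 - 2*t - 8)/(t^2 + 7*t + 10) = (t - 4)/(t + 5)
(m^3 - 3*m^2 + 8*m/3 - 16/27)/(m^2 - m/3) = m - 8/3 + 16/(9*m)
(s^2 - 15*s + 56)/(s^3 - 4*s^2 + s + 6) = (s^2 - 15*s + 56)/(s^3 - 4*s^2 + s + 6)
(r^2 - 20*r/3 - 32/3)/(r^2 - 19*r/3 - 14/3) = (-3*r^2 + 20*r + 32)/(-3*r^2 + 19*r + 14)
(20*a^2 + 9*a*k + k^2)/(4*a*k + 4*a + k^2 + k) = (5*a + k)/(k + 1)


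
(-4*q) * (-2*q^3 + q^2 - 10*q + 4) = 8*q^4 - 4*q^3 + 40*q^2 - 16*q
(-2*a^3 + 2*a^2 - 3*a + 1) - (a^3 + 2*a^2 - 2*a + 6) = -3*a^3 - a - 5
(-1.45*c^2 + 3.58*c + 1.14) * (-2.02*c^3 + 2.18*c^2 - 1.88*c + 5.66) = 2.929*c^5 - 10.3926*c^4 + 8.2276*c^3 - 12.4522*c^2 + 18.1196*c + 6.4524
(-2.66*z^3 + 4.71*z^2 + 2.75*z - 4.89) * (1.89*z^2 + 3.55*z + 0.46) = -5.0274*z^5 - 0.5411*z^4 + 20.6944*z^3 + 2.687*z^2 - 16.0945*z - 2.2494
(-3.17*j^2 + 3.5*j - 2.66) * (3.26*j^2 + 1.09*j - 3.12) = -10.3342*j^4 + 7.9547*j^3 + 5.0338*j^2 - 13.8194*j + 8.2992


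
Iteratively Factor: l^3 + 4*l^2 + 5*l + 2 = (l + 1)*(l^2 + 3*l + 2) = (l + 1)*(l + 2)*(l + 1)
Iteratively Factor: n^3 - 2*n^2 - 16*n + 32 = (n - 4)*(n^2 + 2*n - 8) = (n - 4)*(n + 4)*(n - 2)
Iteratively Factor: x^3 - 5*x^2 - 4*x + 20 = (x - 2)*(x^2 - 3*x - 10) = (x - 2)*(x + 2)*(x - 5)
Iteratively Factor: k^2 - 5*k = (k)*(k - 5)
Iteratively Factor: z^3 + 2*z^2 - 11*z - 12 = (z - 3)*(z^2 + 5*z + 4) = (z - 3)*(z + 1)*(z + 4)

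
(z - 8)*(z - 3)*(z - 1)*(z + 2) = z^4 - 10*z^3 + 11*z^2 + 46*z - 48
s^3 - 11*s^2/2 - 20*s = s*(s - 8)*(s + 5/2)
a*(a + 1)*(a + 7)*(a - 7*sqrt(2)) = a^4 - 7*sqrt(2)*a^3 + 8*a^3 - 56*sqrt(2)*a^2 + 7*a^2 - 49*sqrt(2)*a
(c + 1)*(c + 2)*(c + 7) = c^3 + 10*c^2 + 23*c + 14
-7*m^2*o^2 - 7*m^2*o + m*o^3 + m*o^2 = o*(-7*m + o)*(m*o + m)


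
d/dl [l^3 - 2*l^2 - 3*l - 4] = 3*l^2 - 4*l - 3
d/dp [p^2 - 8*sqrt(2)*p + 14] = 2*p - 8*sqrt(2)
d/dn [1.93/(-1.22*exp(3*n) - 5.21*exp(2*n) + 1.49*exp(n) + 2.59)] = (7.0638*exp(2*n) + 20.1106*exp(n) - 2.8757)*exp(n)/(1.22*exp(3*n) + 5.21*exp(2*n) - 1.49*exp(n) - 2.59)^2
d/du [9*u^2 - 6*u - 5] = 18*u - 6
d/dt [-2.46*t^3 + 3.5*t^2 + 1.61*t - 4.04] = -7.38*t^2 + 7.0*t + 1.61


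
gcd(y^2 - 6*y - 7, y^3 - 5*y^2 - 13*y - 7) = y^2 - 6*y - 7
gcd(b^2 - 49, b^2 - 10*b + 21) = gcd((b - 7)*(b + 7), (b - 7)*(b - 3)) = b - 7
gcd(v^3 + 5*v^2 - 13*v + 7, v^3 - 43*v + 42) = v^2 + 6*v - 7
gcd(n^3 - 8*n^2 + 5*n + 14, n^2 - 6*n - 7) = n^2 - 6*n - 7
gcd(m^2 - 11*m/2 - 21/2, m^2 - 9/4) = m + 3/2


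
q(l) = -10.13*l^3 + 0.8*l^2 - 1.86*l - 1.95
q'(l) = -30.39*l^2 + 1.6*l - 1.86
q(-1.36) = 27.54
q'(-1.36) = -60.25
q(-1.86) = 69.46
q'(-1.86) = -109.97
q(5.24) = -1447.21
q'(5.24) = -827.91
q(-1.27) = 22.45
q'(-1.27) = -52.91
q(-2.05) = 92.50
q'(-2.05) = -132.85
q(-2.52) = 169.93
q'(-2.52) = -198.88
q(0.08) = -2.10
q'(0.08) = -1.93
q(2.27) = -120.54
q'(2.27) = -154.82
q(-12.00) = 17640.21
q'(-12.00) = -4397.22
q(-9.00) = 7464.36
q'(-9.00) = -2477.85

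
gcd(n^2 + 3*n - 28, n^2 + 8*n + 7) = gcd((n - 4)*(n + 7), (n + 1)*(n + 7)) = n + 7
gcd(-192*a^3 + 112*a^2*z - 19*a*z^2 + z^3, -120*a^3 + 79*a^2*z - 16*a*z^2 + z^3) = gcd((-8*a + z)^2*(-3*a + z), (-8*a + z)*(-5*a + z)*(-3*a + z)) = 24*a^2 - 11*a*z + z^2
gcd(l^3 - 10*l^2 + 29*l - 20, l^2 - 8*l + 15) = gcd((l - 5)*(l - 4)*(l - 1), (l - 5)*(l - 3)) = l - 5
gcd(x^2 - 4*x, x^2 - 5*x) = x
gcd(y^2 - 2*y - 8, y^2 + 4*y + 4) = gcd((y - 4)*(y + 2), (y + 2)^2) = y + 2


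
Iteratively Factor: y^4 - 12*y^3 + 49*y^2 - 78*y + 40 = (y - 5)*(y^3 - 7*y^2 + 14*y - 8) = (y - 5)*(y - 2)*(y^2 - 5*y + 4) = (y - 5)*(y - 4)*(y - 2)*(y - 1)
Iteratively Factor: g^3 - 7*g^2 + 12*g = (g - 3)*(g^2 - 4*g) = (g - 4)*(g - 3)*(g)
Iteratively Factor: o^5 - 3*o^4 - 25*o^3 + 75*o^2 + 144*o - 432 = (o - 3)*(o^4 - 25*o^2 + 144) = (o - 4)*(o - 3)*(o^3 + 4*o^2 - 9*o - 36) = (o - 4)*(o - 3)*(o + 4)*(o^2 - 9) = (o - 4)*(o - 3)^2*(o + 4)*(o + 3)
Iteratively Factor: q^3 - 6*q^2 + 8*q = (q - 2)*(q^2 - 4*q) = (q - 4)*(q - 2)*(q)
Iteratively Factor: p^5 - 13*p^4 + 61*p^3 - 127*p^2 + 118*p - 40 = (p - 4)*(p^4 - 9*p^3 + 25*p^2 - 27*p + 10) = (p - 4)*(p - 1)*(p^3 - 8*p^2 + 17*p - 10) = (p - 5)*(p - 4)*(p - 1)*(p^2 - 3*p + 2) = (p - 5)*(p - 4)*(p - 2)*(p - 1)*(p - 1)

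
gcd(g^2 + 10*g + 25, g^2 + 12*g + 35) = g + 5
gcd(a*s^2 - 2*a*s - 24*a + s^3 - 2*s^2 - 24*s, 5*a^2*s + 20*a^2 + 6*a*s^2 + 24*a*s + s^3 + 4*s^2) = a*s + 4*a + s^2 + 4*s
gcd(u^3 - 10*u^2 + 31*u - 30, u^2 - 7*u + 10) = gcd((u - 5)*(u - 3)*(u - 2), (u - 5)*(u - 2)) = u^2 - 7*u + 10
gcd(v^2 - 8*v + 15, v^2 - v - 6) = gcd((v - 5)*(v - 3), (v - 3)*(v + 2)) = v - 3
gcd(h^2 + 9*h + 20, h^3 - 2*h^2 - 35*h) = h + 5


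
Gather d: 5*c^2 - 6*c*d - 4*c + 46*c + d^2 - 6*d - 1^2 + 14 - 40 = 5*c^2 + 42*c + d^2 + d*(-6*c - 6) - 27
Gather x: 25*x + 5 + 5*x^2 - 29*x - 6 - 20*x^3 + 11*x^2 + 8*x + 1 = -20*x^3 + 16*x^2 + 4*x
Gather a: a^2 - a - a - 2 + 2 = a^2 - 2*a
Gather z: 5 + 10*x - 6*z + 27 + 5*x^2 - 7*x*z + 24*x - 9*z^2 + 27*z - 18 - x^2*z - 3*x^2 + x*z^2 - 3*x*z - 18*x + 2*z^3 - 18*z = 2*x^2 + 16*x + 2*z^3 + z^2*(x - 9) + z*(-x^2 - 10*x + 3) + 14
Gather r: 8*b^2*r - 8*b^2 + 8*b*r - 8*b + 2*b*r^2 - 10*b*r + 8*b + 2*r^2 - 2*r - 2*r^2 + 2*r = -8*b^2 + 2*b*r^2 + r*(8*b^2 - 2*b)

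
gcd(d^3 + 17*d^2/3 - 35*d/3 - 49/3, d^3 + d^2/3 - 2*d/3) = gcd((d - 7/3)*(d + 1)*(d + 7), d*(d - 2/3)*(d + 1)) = d + 1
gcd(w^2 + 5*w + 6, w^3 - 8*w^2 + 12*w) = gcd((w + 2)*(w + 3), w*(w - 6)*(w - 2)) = 1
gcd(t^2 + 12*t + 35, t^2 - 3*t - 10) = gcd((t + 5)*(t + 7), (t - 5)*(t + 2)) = 1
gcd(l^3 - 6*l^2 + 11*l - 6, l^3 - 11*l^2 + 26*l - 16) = l^2 - 3*l + 2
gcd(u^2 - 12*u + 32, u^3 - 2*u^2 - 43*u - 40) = u - 8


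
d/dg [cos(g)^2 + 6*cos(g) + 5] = -2*(cos(g) + 3)*sin(g)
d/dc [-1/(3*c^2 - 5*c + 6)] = (6*c - 5)/(3*c^2 - 5*c + 6)^2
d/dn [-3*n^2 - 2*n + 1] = -6*n - 2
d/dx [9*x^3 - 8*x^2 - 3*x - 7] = 27*x^2 - 16*x - 3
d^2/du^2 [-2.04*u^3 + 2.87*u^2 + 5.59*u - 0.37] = 5.74 - 12.24*u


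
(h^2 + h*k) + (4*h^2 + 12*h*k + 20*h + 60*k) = 5*h^2 + 13*h*k + 20*h + 60*k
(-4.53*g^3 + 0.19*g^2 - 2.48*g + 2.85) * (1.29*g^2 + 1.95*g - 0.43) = -5.8437*g^5 - 8.5884*g^4 - 0.8808*g^3 - 1.2412*g^2 + 6.6239*g - 1.2255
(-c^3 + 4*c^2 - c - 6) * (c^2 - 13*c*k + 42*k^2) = -c^5 + 13*c^4*k + 4*c^4 - 42*c^3*k^2 - 52*c^3*k - c^3 + 168*c^2*k^2 + 13*c^2*k - 6*c^2 - 42*c*k^2 + 78*c*k - 252*k^2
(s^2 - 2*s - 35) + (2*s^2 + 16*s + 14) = 3*s^2 + 14*s - 21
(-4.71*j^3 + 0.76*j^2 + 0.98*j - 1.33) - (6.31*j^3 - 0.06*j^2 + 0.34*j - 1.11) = -11.02*j^3 + 0.82*j^2 + 0.64*j - 0.22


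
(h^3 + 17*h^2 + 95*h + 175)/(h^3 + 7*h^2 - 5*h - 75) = (h + 7)/(h - 3)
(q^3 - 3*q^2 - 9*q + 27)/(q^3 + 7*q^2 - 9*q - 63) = (q - 3)/(q + 7)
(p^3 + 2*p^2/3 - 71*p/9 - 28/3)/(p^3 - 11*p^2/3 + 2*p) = (9*p^2 + 33*p + 28)/(3*p*(3*p - 2))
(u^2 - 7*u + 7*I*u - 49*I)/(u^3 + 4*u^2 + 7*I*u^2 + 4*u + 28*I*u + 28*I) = (u - 7)/(u^2 + 4*u + 4)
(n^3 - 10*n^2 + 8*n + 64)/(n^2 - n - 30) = (-n^3 + 10*n^2 - 8*n - 64)/(-n^2 + n + 30)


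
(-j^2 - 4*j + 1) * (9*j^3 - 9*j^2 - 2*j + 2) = -9*j^5 - 27*j^4 + 47*j^3 - 3*j^2 - 10*j + 2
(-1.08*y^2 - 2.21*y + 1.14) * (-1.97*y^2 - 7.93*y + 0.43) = 2.1276*y^4 + 12.9181*y^3 + 14.8151*y^2 - 9.9905*y + 0.4902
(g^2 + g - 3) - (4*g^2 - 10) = -3*g^2 + g + 7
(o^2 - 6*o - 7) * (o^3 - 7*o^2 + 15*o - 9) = o^5 - 13*o^4 + 50*o^3 - 50*o^2 - 51*o + 63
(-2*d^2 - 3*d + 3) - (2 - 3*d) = 1 - 2*d^2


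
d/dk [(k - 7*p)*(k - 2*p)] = 2*k - 9*p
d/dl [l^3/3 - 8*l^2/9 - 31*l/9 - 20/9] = l^2 - 16*l/9 - 31/9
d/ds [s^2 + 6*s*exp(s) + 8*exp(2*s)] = 6*s*exp(s) + 2*s + 16*exp(2*s) + 6*exp(s)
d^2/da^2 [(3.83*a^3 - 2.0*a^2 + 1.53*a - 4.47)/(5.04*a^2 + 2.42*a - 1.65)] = (1.13686837721616e-13*a^5 + 8.5265128291212e-14*a^4 + 235.07668*a^3 - 872.822052*a^2 - 188.214246*a - 125.372676)/(128.024064*a^6 + 184.415616*a^5 - 37.189152*a^4 - 106.575832*a^3 + 12.17502*a^2 + 19.76535*a - 4.492125)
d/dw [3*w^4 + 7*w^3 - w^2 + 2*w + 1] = 12*w^3 + 21*w^2 - 2*w + 2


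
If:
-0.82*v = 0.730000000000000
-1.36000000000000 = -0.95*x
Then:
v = -0.89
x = 1.43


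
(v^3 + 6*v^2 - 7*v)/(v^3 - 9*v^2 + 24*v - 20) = v*(v^2 + 6*v - 7)/(v^3 - 9*v^2 + 24*v - 20)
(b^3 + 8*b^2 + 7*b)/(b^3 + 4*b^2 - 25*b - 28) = b/(b - 4)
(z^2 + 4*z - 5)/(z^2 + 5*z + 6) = (z^2 + 4*z - 5)/(z^2 + 5*z + 6)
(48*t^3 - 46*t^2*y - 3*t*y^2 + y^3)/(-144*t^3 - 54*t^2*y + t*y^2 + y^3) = (-t + y)/(3*t + y)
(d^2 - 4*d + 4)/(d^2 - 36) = (d^2 - 4*d + 4)/(d^2 - 36)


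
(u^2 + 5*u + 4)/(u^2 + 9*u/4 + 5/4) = 4*(u + 4)/(4*u + 5)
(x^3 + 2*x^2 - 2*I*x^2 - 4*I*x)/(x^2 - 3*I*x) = (x^2 + 2*x*(1 - I) - 4*I)/(x - 3*I)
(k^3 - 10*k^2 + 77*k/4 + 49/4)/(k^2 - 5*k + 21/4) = (2*k^2 - 13*k - 7)/(2*k - 3)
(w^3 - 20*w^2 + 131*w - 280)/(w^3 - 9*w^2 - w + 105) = (w - 8)/(w + 3)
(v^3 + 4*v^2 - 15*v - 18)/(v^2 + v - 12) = (v^2 + 7*v + 6)/(v + 4)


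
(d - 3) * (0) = 0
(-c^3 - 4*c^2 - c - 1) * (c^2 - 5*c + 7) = -c^5 + c^4 + 12*c^3 - 24*c^2 - 2*c - 7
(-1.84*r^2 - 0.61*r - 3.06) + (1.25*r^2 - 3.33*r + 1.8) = -0.59*r^2 - 3.94*r - 1.26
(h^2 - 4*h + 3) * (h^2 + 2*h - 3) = h^4 - 2*h^3 - 8*h^2 + 18*h - 9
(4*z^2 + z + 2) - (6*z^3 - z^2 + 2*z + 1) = -6*z^3 + 5*z^2 - z + 1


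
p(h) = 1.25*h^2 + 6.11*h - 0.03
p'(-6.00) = -8.89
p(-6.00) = 8.31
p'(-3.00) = -1.39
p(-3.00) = -7.11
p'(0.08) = 6.31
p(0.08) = 0.47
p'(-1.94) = 1.26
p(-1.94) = -7.18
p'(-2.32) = 0.31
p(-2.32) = -7.48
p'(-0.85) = 3.98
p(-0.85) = -4.32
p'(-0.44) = 5.01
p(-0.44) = -2.48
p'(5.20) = 19.11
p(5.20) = 65.54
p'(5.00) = 18.61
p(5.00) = 61.77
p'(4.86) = 18.26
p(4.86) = 59.19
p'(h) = 2.5*h + 6.11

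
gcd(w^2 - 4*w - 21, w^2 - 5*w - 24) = w + 3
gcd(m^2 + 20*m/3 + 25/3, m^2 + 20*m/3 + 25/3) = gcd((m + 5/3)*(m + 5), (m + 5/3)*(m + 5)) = m^2 + 20*m/3 + 25/3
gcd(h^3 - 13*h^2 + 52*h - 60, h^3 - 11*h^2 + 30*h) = h^2 - 11*h + 30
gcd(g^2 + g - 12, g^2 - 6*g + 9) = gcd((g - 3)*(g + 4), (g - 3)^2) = g - 3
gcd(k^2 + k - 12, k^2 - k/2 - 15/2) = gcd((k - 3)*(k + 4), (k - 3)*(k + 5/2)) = k - 3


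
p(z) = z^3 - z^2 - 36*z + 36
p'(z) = 3*z^2 - 2*z - 36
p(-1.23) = 76.91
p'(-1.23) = -29.00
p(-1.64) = 87.94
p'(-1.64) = -24.65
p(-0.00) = 36.00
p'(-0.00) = -36.00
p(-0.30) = 46.68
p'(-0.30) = -35.13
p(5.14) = -39.66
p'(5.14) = 32.98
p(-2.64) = 105.67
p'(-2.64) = -9.81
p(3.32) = -57.95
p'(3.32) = -9.57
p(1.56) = -18.80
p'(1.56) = -31.82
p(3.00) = -54.00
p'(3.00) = -15.00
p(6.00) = 0.00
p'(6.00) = 60.00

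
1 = 1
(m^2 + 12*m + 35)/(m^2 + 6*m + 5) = (m + 7)/(m + 1)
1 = 1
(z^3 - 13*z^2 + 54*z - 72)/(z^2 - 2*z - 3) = (z^2 - 10*z + 24)/(z + 1)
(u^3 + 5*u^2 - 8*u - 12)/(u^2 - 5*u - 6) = (u^2 + 4*u - 12)/(u - 6)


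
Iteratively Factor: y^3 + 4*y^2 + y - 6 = (y + 2)*(y^2 + 2*y - 3) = (y - 1)*(y + 2)*(y + 3)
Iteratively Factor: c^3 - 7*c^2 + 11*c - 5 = (c - 1)*(c^2 - 6*c + 5) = (c - 1)^2*(c - 5)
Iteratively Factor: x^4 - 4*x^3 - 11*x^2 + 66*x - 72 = (x - 3)*(x^3 - x^2 - 14*x + 24) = (x - 3)*(x + 4)*(x^2 - 5*x + 6) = (x - 3)*(x - 2)*(x + 4)*(x - 3)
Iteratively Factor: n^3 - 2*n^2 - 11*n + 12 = (n - 4)*(n^2 + 2*n - 3) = (n - 4)*(n - 1)*(n + 3)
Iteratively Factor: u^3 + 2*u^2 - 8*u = (u - 2)*(u^2 + 4*u) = u*(u - 2)*(u + 4)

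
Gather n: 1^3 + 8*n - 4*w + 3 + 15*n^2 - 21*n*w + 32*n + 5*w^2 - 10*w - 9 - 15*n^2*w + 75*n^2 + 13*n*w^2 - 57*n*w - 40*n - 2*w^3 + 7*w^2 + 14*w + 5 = n^2*(90 - 15*w) + n*(13*w^2 - 78*w) - 2*w^3 + 12*w^2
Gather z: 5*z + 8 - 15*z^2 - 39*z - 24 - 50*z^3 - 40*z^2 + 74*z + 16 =-50*z^3 - 55*z^2 + 40*z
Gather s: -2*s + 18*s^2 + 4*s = 18*s^2 + 2*s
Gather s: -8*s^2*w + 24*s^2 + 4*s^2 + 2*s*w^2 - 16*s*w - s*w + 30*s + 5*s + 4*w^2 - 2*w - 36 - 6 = s^2*(28 - 8*w) + s*(2*w^2 - 17*w + 35) + 4*w^2 - 2*w - 42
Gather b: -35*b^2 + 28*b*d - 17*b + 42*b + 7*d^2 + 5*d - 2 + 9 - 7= -35*b^2 + b*(28*d + 25) + 7*d^2 + 5*d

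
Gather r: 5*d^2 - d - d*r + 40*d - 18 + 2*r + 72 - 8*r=5*d^2 + 39*d + r*(-d - 6) + 54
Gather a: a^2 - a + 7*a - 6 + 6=a^2 + 6*a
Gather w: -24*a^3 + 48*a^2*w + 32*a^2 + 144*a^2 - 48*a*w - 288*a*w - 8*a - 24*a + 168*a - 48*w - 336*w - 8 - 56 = -24*a^3 + 176*a^2 + 136*a + w*(48*a^2 - 336*a - 384) - 64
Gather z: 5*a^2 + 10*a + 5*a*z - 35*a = 5*a^2 + 5*a*z - 25*a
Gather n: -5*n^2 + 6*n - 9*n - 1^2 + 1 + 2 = -5*n^2 - 3*n + 2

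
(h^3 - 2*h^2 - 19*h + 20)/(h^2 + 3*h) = (h^3 - 2*h^2 - 19*h + 20)/(h*(h + 3))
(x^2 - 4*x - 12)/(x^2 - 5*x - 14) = (x - 6)/(x - 7)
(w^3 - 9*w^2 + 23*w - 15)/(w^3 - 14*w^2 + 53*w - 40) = (w - 3)/(w - 8)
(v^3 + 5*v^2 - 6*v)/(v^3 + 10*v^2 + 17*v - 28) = v*(v + 6)/(v^2 + 11*v + 28)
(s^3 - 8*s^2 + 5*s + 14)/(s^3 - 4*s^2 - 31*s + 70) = (s + 1)/(s + 5)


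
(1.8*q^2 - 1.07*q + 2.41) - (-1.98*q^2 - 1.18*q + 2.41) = 3.78*q^2 + 0.11*q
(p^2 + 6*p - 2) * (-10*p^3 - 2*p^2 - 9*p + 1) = -10*p^5 - 62*p^4 - p^3 - 49*p^2 + 24*p - 2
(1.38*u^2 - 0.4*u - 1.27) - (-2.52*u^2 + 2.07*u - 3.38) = 3.9*u^2 - 2.47*u + 2.11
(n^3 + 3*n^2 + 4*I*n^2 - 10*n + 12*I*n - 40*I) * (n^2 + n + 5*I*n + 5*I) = n^5 + 4*n^4 + 9*I*n^4 - 27*n^3 + 36*I*n^3 - 90*n^2 - 63*I*n^2 + 140*n - 90*I*n + 200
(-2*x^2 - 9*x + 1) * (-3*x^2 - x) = 6*x^4 + 29*x^3 + 6*x^2 - x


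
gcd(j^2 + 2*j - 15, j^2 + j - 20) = j + 5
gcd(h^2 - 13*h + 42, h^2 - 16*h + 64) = 1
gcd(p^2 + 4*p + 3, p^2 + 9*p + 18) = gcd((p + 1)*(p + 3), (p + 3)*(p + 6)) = p + 3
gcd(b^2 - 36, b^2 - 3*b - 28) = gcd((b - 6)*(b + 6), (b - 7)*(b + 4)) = 1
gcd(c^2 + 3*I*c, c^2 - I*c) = c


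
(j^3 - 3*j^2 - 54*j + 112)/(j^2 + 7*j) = j - 10 + 16/j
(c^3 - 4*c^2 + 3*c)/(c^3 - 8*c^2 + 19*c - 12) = c/(c - 4)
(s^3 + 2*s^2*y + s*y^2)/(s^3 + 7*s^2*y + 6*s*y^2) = (s + y)/(s + 6*y)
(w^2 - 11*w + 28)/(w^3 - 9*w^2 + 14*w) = (w - 4)/(w*(w - 2))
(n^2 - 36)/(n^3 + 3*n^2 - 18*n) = (n - 6)/(n*(n - 3))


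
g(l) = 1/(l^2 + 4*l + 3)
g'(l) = (-2*l - 4)/(l^2 + 4*l + 3)^2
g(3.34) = 0.04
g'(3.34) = -0.01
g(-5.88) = 0.07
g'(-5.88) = 0.04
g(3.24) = 0.04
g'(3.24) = -0.01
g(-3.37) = 1.14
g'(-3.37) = 3.56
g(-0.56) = 0.93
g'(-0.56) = -2.50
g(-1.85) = -1.02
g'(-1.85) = -0.31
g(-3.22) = 2.05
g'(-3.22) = 10.23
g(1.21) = 0.11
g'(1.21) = -0.07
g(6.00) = 0.02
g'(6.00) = 0.00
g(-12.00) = 0.01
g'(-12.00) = 0.00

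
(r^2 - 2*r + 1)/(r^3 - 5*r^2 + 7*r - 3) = 1/(r - 3)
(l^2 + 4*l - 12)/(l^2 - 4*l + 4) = (l + 6)/(l - 2)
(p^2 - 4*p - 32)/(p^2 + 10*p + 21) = (p^2 - 4*p - 32)/(p^2 + 10*p + 21)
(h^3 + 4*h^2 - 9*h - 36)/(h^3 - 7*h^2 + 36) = (h^2 + 7*h + 12)/(h^2 - 4*h - 12)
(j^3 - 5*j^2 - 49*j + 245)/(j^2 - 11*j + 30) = (j^2 - 49)/(j - 6)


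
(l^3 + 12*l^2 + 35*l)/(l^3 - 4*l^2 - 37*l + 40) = l*(l + 7)/(l^2 - 9*l + 8)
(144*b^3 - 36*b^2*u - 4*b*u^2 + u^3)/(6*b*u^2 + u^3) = 24*b^2/u^2 - 10*b/u + 1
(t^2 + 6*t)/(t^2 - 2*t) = (t + 6)/(t - 2)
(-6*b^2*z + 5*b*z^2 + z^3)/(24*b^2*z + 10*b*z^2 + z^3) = (-b + z)/(4*b + z)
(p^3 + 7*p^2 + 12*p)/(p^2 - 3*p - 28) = p*(p + 3)/(p - 7)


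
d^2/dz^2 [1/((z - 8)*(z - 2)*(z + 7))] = 6*(2*z^4 - 8*z^3 - 45*z^2 + 50*z + 1084)/(z^9 - 9*z^8 - 135*z^7 + 1281*z^6 + 5274*z^5 - 59508*z^4 - 10968*z^3 + 866880*z^2 - 2032128*z + 1404928)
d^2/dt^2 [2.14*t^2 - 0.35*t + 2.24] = 4.28000000000000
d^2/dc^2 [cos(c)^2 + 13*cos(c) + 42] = -13*cos(c) - 2*cos(2*c)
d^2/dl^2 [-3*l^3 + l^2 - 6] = 2 - 18*l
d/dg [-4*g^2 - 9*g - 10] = -8*g - 9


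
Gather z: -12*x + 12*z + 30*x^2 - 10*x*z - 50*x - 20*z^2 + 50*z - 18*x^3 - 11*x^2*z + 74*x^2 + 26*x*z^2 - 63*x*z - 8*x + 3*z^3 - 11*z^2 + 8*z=-18*x^3 + 104*x^2 - 70*x + 3*z^3 + z^2*(26*x - 31) + z*(-11*x^2 - 73*x + 70)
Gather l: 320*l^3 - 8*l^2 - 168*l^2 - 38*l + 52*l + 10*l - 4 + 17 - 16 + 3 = 320*l^3 - 176*l^2 + 24*l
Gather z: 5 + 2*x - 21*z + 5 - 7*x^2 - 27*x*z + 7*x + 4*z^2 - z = -7*x^2 + 9*x + 4*z^2 + z*(-27*x - 22) + 10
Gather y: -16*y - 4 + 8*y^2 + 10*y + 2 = 8*y^2 - 6*y - 2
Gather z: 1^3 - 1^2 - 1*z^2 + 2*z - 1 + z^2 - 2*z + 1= 0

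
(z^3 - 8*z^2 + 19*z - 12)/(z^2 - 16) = (z^2 - 4*z + 3)/(z + 4)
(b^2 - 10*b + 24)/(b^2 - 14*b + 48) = (b - 4)/(b - 8)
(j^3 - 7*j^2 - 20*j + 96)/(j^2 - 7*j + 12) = (j^2 - 4*j - 32)/(j - 4)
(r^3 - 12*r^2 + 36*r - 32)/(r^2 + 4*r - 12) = (r^2 - 10*r + 16)/(r + 6)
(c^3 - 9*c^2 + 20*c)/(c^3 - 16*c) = (c - 5)/(c + 4)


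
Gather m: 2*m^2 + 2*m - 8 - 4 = 2*m^2 + 2*m - 12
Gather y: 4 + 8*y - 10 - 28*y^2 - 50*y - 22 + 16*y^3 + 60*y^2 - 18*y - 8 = 16*y^3 + 32*y^2 - 60*y - 36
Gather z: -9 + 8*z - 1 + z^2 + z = z^2 + 9*z - 10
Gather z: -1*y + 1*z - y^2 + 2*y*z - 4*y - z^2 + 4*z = -y^2 - 5*y - z^2 + z*(2*y + 5)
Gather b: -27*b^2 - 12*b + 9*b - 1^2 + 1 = -27*b^2 - 3*b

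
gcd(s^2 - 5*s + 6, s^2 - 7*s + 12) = s - 3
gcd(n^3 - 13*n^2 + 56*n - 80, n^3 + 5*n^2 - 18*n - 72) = n - 4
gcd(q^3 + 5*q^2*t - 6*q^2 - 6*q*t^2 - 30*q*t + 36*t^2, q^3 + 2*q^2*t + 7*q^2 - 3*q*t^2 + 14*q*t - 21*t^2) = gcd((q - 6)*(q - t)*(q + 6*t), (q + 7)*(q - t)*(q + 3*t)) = q - t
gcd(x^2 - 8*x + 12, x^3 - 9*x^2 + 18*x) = x - 6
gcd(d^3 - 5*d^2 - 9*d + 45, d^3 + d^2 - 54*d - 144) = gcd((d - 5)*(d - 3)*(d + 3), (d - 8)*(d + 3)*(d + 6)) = d + 3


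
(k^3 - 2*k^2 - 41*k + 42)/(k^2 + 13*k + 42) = (k^2 - 8*k + 7)/(k + 7)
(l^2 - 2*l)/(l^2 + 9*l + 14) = l*(l - 2)/(l^2 + 9*l + 14)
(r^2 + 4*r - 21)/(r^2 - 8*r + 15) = (r + 7)/(r - 5)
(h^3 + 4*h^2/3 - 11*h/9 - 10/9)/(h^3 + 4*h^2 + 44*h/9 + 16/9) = (3*h^2 + 2*h - 5)/(3*h^2 + 10*h + 8)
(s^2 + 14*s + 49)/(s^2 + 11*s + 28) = (s + 7)/(s + 4)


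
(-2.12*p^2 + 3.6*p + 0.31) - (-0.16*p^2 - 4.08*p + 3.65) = -1.96*p^2 + 7.68*p - 3.34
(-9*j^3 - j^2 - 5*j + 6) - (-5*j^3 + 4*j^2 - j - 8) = -4*j^3 - 5*j^2 - 4*j + 14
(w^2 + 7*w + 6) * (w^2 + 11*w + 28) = w^4 + 18*w^3 + 111*w^2 + 262*w + 168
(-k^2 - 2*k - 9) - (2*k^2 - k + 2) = -3*k^2 - k - 11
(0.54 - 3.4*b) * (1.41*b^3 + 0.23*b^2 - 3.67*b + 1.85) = -4.794*b^4 - 0.0206000000000001*b^3 + 12.6022*b^2 - 8.2718*b + 0.999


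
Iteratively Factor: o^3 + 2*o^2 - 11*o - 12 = (o + 4)*(o^2 - 2*o - 3) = (o - 3)*(o + 4)*(o + 1)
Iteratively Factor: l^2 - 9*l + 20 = (l - 5)*(l - 4)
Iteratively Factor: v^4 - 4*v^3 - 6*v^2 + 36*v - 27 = (v + 3)*(v^3 - 7*v^2 + 15*v - 9) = (v - 3)*(v + 3)*(v^2 - 4*v + 3) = (v - 3)*(v - 1)*(v + 3)*(v - 3)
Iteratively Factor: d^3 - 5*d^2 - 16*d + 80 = (d + 4)*(d^2 - 9*d + 20) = (d - 5)*(d + 4)*(d - 4)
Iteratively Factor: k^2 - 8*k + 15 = (k - 5)*(k - 3)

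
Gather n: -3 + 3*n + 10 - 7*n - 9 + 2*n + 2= -2*n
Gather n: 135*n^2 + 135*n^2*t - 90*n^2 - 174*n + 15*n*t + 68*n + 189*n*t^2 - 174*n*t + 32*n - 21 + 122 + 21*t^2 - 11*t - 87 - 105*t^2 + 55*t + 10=n^2*(135*t + 45) + n*(189*t^2 - 159*t - 74) - 84*t^2 + 44*t + 24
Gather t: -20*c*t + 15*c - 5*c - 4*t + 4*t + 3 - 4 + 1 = -20*c*t + 10*c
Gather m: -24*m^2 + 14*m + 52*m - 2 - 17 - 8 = -24*m^2 + 66*m - 27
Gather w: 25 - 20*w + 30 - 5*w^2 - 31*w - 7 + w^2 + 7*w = -4*w^2 - 44*w + 48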